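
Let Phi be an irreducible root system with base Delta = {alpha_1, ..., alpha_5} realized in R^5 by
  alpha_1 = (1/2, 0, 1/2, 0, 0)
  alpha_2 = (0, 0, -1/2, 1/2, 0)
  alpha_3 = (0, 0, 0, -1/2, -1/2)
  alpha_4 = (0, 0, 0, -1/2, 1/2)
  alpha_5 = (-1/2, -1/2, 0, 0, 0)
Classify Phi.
type D_5

Compute the Cartan integers a_ij = 2(alpha_i, alpha_j)/(alpha_j, alpha_j); the resulting 5x5 Cartan matrix is
[[2, -1, 0, 0, -1], [-1, 2, -1, -1, 0], [0, -1, 2, 0, 0], [0, -1, 0, 2, 0], [-1, 0, 0, 0, 2]].
All simple roots have the same length, so the diagram is simply laced. The associated Dynkin diagram is a chain of 3 nodes with a fork of two nodes at one end (D_5), so the type is D_5 (the algebra so(10)).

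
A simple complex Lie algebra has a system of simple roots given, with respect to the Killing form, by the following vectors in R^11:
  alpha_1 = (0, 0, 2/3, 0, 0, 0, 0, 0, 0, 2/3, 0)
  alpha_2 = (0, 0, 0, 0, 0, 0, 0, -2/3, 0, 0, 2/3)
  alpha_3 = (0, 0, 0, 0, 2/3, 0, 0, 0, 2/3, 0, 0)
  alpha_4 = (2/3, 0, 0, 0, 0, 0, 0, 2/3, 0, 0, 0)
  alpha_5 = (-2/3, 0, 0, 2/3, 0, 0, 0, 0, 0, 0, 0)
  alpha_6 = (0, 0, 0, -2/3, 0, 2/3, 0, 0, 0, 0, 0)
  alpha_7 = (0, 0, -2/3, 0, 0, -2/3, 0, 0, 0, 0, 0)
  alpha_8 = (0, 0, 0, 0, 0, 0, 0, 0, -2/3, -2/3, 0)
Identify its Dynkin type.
Compute the Cartan integers a_ij = 2(alpha_i, alpha_j)/(alpha_j, alpha_j); the resulting 8x8 Cartan matrix is
[[2, 0, 0, 0, 0, 0, -1, -1], [0, 2, 0, -1, 0, 0, 0, 0], [0, 0, 2, 0, 0, 0, 0, -1], [0, -1, 0, 2, -1, 0, 0, 0], [0, 0, 0, -1, 2, -1, 0, 0], [0, 0, 0, 0, -1, 2, -1, 0], [-1, 0, 0, 0, 0, -1, 2, 0], [-1, 0, -1, 0, 0, 0, 0, 2]].
All simple roots have the same length, so the diagram is simply laced. The associated Dynkin diagram is a chain of 8 nodes with single edges (A_8), so the type is A_8 (the algebra sl(9)).

type A_8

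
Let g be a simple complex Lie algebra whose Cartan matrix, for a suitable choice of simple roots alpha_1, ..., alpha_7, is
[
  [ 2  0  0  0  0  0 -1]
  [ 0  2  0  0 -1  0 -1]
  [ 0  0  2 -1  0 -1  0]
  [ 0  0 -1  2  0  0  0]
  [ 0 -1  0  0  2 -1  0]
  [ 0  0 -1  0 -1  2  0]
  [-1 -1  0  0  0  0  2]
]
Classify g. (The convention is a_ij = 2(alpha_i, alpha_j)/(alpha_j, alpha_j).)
A_7

The matrix has rank 7 with 2's on the diagonal. Reading the off-diagonal entries as Dynkin edges (a single edge where a_ij = a_ji = -1; a double or triple edge where a_ij * a_ji = 2 or 3), the diagram is a chain of 7 nodes with single edges (A_7). One simple-root ordering that puts it in standard form is (alpha_1, alpha_7, alpha_2, alpha_5, alpha_6, alpha_3, alpha_4). So the algebra is type A_7, i.e. sl(8).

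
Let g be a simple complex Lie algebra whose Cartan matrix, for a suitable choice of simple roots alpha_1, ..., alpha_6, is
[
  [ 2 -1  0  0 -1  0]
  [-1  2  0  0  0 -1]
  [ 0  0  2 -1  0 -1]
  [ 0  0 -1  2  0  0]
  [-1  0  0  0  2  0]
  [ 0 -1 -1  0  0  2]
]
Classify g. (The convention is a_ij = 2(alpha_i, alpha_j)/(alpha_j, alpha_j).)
The matrix has rank 6 with 2's on the diagonal. Reading the off-diagonal entries as Dynkin edges (a single edge where a_ij = a_ji = -1; a double or triple edge where a_ij * a_ji = 2 or 3), the diagram is a chain of 6 nodes with single edges (A_6). One simple-root ordering that puts it in standard form is (alpha_5, alpha_1, alpha_2, alpha_6, alpha_3, alpha_4). So the algebra is type A_6, i.e. sl(7).

A6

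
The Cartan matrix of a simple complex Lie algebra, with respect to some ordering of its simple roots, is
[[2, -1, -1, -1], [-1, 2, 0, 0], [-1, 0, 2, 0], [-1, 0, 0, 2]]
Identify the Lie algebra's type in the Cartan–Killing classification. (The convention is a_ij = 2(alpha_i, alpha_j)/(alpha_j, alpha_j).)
D4

The matrix has rank 4 with 2's on the diagonal. Reading the off-diagonal entries as Dynkin edges (a single edge where a_ij = a_ji = -1; a double or triple edge where a_ij * a_ji = 2 or 3), the diagram is a chain of 2 nodes with a fork of two nodes at one end (D_4). One simple-root ordering that puts it in standard form is (alpha_4, alpha_1, alpha_2, alpha_3). So the algebra is type D_4, i.e. so(8).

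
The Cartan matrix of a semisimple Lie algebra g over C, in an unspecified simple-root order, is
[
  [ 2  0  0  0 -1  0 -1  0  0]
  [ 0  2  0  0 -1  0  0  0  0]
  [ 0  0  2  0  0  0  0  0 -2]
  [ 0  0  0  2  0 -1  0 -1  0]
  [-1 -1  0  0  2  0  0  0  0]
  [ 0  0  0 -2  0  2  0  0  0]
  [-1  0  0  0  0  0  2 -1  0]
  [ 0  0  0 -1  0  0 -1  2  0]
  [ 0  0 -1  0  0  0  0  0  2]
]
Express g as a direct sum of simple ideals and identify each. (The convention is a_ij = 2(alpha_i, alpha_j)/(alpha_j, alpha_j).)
B2 + C7

The diagram associated to this matrix has two connected components: the simple roots {alpha_3, alpha_9} form a chain of 2 nodes with a double edge at one end; the terminal node there is the unique short simple root (B_2), and {alpha_1, alpha_2, alpha_4, alpha_5, alpha_6, alpha_7, alpha_8} form a chain of 7 nodes with a double edge at one end; the terminal node there is the unique long simple root (C_7). A semisimple Lie algebra decomposes uniquely as the direct sum of simple ideals, one per connected component of its Dynkin diagram, so g ≅ B_2 ⊕ C_7 (dimension 10 + 105 = 115).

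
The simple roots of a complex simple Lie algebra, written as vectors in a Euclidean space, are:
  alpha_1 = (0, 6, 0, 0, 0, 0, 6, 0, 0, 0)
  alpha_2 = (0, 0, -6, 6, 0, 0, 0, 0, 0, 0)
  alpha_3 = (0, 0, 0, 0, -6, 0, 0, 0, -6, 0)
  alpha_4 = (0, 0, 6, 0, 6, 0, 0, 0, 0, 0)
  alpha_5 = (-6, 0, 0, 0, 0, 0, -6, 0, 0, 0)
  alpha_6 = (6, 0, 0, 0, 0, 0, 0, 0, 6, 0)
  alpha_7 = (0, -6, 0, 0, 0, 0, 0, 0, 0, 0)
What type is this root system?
B_7

Compute the Cartan integers a_ij = 2(alpha_i, alpha_j)/(alpha_j, alpha_j); the resulting 7x7 Cartan matrix is
[[2, 0, 0, 0, -1, 0, -2], [0, 2, 0, -1, 0, 0, 0], [0, 0, 2, -1, 0, -1, 0], [0, -1, -1, 2, 0, 0, 0], [-1, 0, 0, 0, 2, -1, 0], [0, 0, -1, 0, -1, 2, 0], [-1, 0, 0, 0, 0, 0, 2]].
The roots have two lengths (squared-length ratio 2:1); the short ones are alpha_{7}. The associated Dynkin diagram is a chain of 7 nodes with a double edge at one end; the terminal node there is the unique short simple root (B_7), so the type is B_7 (the algebra so(15)).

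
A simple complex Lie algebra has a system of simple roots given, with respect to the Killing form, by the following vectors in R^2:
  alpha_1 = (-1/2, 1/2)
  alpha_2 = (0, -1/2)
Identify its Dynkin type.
Compute the Cartan integers a_ij = 2(alpha_i, alpha_j)/(alpha_j, alpha_j); the resulting 2x2 Cartan matrix is
[[2, -2], [-1, 2]].
The roots have two lengths (squared-length ratio 2:1); the short ones are alpha_{2}. The associated Dynkin diagram is a chain of 2 nodes with a double edge at one end; the terminal node there is the unique short simple root (B_2), so the type is B_2 (the algebra so(5)).

B_2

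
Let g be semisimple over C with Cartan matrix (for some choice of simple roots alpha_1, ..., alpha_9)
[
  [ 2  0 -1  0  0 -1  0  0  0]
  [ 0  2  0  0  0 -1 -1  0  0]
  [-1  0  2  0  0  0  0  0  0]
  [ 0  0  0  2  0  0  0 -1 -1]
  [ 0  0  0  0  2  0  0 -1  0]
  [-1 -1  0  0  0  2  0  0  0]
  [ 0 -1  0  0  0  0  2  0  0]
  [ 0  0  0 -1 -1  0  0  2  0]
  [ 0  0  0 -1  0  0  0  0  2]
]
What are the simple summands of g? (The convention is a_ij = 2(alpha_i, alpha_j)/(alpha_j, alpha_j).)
A_4 + A_5

The diagram associated to this matrix has two connected components: the simple roots {alpha_4, alpha_5, alpha_8, alpha_9} form a chain of 4 nodes with single edges (A_4), and {alpha_1, alpha_2, alpha_3, alpha_6, alpha_7} form a chain of 5 nodes with single edges (A_5). A semisimple Lie algebra decomposes uniquely as the direct sum of simple ideals, one per connected component of its Dynkin diagram, so g ≅ A_4 ⊕ A_5 (dimension 24 + 35 = 59).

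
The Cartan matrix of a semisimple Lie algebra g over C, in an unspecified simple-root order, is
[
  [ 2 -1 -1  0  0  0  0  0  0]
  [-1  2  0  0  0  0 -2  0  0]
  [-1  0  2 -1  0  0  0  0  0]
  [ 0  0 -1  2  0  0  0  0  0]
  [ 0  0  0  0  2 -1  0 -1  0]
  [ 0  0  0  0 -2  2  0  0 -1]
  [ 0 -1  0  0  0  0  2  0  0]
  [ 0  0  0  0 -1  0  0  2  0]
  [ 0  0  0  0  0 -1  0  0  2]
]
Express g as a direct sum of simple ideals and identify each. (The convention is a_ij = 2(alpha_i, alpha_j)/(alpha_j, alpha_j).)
The diagram associated to this matrix has two connected components: the simple roots {alpha_1, alpha_2, alpha_3, alpha_4, alpha_7} form a chain of 5 nodes with a double edge at one end; the terminal node there is the unique short simple root (B_5), and {alpha_5, alpha_6, alpha_8, alpha_9} form a chain of 4 nodes with a double edge between the middle two (F_4). A semisimple Lie algebra decomposes uniquely as the direct sum of simple ideals, one per connected component of its Dynkin diagram, so g ≅ B_5 ⊕ F_4 (dimension 55 + 52 = 107).

B_5 ⊕ F_4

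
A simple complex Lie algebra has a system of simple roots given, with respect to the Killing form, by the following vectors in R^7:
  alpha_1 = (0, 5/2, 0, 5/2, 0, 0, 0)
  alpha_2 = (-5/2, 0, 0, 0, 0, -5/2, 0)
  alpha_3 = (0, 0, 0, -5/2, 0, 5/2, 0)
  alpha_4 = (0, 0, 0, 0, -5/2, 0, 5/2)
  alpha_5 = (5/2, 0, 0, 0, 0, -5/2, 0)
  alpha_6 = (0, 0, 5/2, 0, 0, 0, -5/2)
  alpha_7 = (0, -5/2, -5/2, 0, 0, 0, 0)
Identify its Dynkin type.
Compute the Cartan integers a_ij = 2(alpha_i, alpha_j)/(alpha_j, alpha_j); the resulting 7x7 Cartan matrix is
[[2, 0, -1, 0, 0, 0, -1], [0, 2, -1, 0, 0, 0, 0], [-1, -1, 2, 0, -1, 0, 0], [0, 0, 0, 2, 0, -1, 0], [0, 0, -1, 0, 2, 0, 0], [0, 0, 0, -1, 0, 2, -1], [-1, 0, 0, 0, 0, -1, 2]].
All simple roots have the same length, so the diagram is simply laced. The associated Dynkin diagram is a chain of 5 nodes with a fork of two nodes at one end (D_7), so the type is D_7 (the algebra so(14)).

D7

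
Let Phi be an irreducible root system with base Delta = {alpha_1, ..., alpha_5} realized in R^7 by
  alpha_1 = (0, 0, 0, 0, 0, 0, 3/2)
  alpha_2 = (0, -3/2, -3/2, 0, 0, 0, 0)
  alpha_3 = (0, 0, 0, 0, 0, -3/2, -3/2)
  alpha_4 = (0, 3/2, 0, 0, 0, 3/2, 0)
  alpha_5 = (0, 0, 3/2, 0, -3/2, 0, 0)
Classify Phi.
Compute the Cartan integers a_ij = 2(alpha_i, alpha_j)/(alpha_j, alpha_j); the resulting 5x5 Cartan matrix is
[[2, 0, -1, 0, 0], [0, 2, 0, -1, -1], [-2, 0, 2, -1, 0], [0, -1, -1, 2, 0], [0, -1, 0, 0, 2]].
The roots have two lengths (squared-length ratio 2:1); the short ones are alpha_{1}. The associated Dynkin diagram is a chain of 5 nodes with a double edge at one end; the terminal node there is the unique short simple root (B_5), so the type is B_5 (the algebra so(11)).

B5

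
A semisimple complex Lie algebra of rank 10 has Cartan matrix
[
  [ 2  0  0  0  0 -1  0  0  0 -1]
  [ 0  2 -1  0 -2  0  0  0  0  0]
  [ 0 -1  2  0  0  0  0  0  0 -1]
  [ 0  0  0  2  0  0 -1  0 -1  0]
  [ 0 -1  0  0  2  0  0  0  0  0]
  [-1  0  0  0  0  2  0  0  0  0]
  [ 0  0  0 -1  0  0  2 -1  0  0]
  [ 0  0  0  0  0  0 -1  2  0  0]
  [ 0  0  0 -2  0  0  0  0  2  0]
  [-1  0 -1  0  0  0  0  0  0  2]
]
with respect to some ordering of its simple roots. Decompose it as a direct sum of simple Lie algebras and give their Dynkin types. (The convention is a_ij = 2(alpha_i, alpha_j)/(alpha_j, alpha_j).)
B_6 (so(13)) + C_4 (sp(8))

The diagram associated to this matrix has two connected components: the simple roots {alpha_1, alpha_2, alpha_3, alpha_5, alpha_6, alpha_10} form a chain of 6 nodes with a double edge at one end; the terminal node there is the unique short simple root (B_6), and {alpha_4, alpha_7, alpha_8, alpha_9} form a chain of 4 nodes with a double edge at one end; the terminal node there is the unique long simple root (C_4). A semisimple Lie algebra decomposes uniquely as the direct sum of simple ideals, one per connected component of its Dynkin diagram, so g ≅ B_6 ⊕ C_4 (dimension 78 + 36 = 114).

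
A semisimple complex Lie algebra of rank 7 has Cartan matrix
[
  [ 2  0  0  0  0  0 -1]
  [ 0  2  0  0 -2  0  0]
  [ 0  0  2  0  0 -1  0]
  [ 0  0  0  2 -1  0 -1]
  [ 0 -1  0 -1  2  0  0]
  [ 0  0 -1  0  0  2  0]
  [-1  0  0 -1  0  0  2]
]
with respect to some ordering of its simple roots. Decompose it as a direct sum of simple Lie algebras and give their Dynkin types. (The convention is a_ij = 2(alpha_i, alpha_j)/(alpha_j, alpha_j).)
A_2 (sl(3)) + C_5 (sp(10))

The diagram associated to this matrix has two connected components: the simple roots {alpha_3, alpha_6} form a chain of 2 nodes with single edges (A_2), and {alpha_1, alpha_2, alpha_4, alpha_5, alpha_7} form a chain of 5 nodes with a double edge at one end; the terminal node there is the unique long simple root (C_5). A semisimple Lie algebra decomposes uniquely as the direct sum of simple ideals, one per connected component of its Dynkin diagram, so g ≅ A_2 ⊕ C_5 (dimension 8 + 55 = 63).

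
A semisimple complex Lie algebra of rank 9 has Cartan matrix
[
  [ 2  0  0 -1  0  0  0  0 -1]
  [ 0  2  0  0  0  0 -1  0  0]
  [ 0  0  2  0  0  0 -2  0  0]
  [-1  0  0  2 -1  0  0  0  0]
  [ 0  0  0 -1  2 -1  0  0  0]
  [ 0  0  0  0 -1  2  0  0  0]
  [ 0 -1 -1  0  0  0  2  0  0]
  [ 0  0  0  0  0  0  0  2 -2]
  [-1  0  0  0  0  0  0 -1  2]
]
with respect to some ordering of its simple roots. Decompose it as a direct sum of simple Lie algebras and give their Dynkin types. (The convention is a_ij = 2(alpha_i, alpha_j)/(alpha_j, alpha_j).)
The diagram associated to this matrix has two connected components: the simple roots {alpha_2, alpha_3, alpha_7} form a chain of 3 nodes with a double edge at one end; the terminal node there is the unique long simple root (C_3), and {alpha_1, alpha_4, alpha_5, alpha_6, alpha_8, alpha_9} form a chain of 6 nodes with a double edge at one end; the terminal node there is the unique long simple root (C_6). A semisimple Lie algebra decomposes uniquely as the direct sum of simple ideals, one per connected component of its Dynkin diagram, so g ≅ C_3 ⊕ C_6 (dimension 21 + 78 = 99).

C3 ⊕ C6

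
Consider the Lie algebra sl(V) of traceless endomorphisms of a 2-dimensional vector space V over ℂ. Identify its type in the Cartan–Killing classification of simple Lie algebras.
This is sl(2), which has dimension 2^2 - 1 = 3 and rank 2 - 1 = 1 (a Cartan subalgebra is the diagonal traceless matrices). In the classification of classical Lie algebras, the special linear algebra sl(n+1) has type A_n; here n = 1, so the Dynkin diagram is a chain of 1 nodes with single edges (A_1). Hence the type is A_1.

A1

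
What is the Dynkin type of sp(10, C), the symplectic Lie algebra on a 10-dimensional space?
This is sp(10), which has dimension 10(10+1)/2 = 55 and rank 10/2 = 5. In the classification of classical Lie algebras, the symplectic algebra sp(2n) has type C_n; here n = 5, so the Dynkin diagram is a chain of 5 nodes with a double edge at one end; the terminal node there is the unique long simple root (C_5). Hence the type is C_5.

C5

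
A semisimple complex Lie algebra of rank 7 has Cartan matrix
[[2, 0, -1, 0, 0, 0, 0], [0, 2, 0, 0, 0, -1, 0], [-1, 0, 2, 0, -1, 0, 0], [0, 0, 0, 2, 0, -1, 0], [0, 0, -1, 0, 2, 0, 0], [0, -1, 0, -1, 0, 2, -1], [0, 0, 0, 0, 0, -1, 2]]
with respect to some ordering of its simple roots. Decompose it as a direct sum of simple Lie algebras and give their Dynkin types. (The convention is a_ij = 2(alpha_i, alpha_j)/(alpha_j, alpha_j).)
The diagram associated to this matrix has two connected components: the simple roots {alpha_1, alpha_3, alpha_5} form a chain of 3 nodes with single edges (A_3), and {alpha_2, alpha_4, alpha_6, alpha_7} form a chain of 2 nodes with a fork of two nodes at one end (D_4). A semisimple Lie algebra decomposes uniquely as the direct sum of simple ideals, one per connected component of its Dynkin diagram, so g ≅ A_3 ⊕ D_4 (dimension 15 + 28 = 43).

A_3 + D_4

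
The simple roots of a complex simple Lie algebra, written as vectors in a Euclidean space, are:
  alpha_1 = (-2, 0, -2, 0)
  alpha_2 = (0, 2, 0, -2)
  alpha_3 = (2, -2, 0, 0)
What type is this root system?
A_3 (sl(4))

Compute the Cartan integers a_ij = 2(alpha_i, alpha_j)/(alpha_j, alpha_j); the resulting 3x3 Cartan matrix is
[[2, 0, -1], [0, 2, -1], [-1, -1, 2]].
All simple roots have the same length, so the diagram is simply laced. The associated Dynkin diagram is a chain of 3 nodes with single edges (A_3), so the type is A_3 (the algebra sl(4)).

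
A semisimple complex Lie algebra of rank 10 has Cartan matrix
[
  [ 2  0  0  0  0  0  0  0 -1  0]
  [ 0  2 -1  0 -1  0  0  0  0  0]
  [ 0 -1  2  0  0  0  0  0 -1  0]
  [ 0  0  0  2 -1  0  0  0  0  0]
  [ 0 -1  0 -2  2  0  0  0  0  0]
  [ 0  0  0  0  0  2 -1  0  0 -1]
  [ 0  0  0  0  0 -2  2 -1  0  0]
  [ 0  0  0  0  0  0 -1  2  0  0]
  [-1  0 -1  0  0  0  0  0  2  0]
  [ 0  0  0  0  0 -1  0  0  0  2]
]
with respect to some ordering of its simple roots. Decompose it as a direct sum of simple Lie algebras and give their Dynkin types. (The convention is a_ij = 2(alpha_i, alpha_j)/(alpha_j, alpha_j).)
The diagram associated to this matrix has two connected components: the simple roots {alpha_1, alpha_2, alpha_3, alpha_4, alpha_5, alpha_9} form a chain of 6 nodes with a double edge at one end; the terminal node there is the unique short simple root (B_6), and {alpha_6, alpha_7, alpha_8, alpha_10} form a chain of 4 nodes with a double edge between the middle two (F_4). A semisimple Lie algebra decomposes uniquely as the direct sum of simple ideals, one per connected component of its Dynkin diagram, so g ≅ B_6 ⊕ F_4 (dimension 78 + 52 = 130).

B6 + F4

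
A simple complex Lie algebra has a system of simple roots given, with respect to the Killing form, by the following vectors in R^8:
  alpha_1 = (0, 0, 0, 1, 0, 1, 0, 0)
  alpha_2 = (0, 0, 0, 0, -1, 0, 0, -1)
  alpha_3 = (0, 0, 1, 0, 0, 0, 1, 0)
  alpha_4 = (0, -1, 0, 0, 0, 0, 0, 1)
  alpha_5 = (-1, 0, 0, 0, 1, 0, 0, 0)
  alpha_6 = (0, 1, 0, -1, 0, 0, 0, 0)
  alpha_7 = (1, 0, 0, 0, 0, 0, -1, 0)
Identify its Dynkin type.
A_7 (sl(8))

Compute the Cartan integers a_ij = 2(alpha_i, alpha_j)/(alpha_j, alpha_j); the resulting 7x7 Cartan matrix is
[[2, 0, 0, 0, 0, -1, 0], [0, 2, 0, -1, -1, 0, 0], [0, 0, 2, 0, 0, 0, -1], [0, -1, 0, 2, 0, -1, 0], [0, -1, 0, 0, 2, 0, -1], [-1, 0, 0, -1, 0, 2, 0], [0, 0, -1, 0, -1, 0, 2]].
All simple roots have the same length, so the diagram is simply laced. The associated Dynkin diagram is a chain of 7 nodes with single edges (A_7), so the type is A_7 (the algebra sl(8)).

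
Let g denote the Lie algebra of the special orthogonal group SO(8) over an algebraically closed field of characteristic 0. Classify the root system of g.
This is so(8) with 8 even, which has dimension 8(8-1)/2 = 28 and rank 8/2 = 4. In the classification of classical Lie algebras, the orthogonal algebra so(2n) in an even number of variables has type D_n; here n = 4, so the Dynkin diagram is a chain of 2 nodes with a fork of two nodes at one end (D_4). Hence the type is D_4.

D_4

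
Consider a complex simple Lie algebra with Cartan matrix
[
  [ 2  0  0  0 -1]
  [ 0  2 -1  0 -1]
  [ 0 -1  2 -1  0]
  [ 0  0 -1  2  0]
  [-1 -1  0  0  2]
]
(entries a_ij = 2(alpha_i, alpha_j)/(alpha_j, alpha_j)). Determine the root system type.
The matrix has rank 5 with 2's on the diagonal. Reading the off-diagonal entries as Dynkin edges (a single edge where a_ij = a_ji = -1; a double or triple edge where a_ij * a_ji = 2 or 3), the diagram is a chain of 5 nodes with single edges (A_5). One simple-root ordering that puts it in standard form is (alpha_1, alpha_5, alpha_2, alpha_3, alpha_4). So the algebra is type A_5, i.e. sl(6).

A5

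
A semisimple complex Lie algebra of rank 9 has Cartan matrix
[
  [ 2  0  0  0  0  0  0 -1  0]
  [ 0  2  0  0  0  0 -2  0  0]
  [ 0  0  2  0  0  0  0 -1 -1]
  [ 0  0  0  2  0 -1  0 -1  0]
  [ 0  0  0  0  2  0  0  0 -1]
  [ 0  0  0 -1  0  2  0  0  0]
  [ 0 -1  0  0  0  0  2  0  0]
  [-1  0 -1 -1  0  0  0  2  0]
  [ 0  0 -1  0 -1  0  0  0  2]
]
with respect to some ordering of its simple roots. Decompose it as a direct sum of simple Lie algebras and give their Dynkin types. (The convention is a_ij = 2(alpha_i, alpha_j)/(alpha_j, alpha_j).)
B_2 + E_7

The diagram associated to this matrix has two connected components: the simple roots {alpha_2, alpha_7} form a chain of 2 nodes with a double edge at one end; the terminal node there is the unique short simple root (B_2), and {alpha_1, alpha_3, alpha_4, alpha_5, alpha_6, alpha_8, alpha_9} form a chain of 6 nodes with one extra node attached to the third node from one end (E_7). A semisimple Lie algebra decomposes uniquely as the direct sum of simple ideals, one per connected component of its Dynkin diagram, so g ≅ B_2 ⊕ E_7 (dimension 10 + 133 = 143).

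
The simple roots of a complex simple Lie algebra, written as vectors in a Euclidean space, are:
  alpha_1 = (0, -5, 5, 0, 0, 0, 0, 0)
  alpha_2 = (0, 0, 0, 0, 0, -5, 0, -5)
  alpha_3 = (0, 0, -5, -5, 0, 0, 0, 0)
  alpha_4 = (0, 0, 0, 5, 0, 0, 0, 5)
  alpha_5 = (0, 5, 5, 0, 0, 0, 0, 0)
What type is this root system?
D_5

Compute the Cartan integers a_ij = 2(alpha_i, alpha_j)/(alpha_j, alpha_j); the resulting 5x5 Cartan matrix is
[[2, 0, -1, 0, 0], [0, 2, 0, -1, 0], [-1, 0, 2, -1, -1], [0, -1, -1, 2, 0], [0, 0, -1, 0, 2]].
All simple roots have the same length, so the diagram is simply laced. The associated Dynkin diagram is a chain of 3 nodes with a fork of two nodes at one end (D_5), so the type is D_5 (the algebra so(10)).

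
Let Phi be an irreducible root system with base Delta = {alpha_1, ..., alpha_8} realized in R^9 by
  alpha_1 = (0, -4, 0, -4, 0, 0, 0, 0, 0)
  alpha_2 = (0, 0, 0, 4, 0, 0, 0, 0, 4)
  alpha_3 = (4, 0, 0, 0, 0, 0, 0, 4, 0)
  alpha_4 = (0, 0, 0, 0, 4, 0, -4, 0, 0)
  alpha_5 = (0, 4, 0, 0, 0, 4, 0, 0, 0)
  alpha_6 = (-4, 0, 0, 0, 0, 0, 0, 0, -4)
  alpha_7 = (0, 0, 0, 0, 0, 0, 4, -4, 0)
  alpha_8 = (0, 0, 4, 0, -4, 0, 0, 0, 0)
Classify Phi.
A8

Compute the Cartan integers a_ij = 2(alpha_i, alpha_j)/(alpha_j, alpha_j); the resulting 8x8 Cartan matrix is
[[2, -1, 0, 0, -1, 0, 0, 0], [-1, 2, 0, 0, 0, -1, 0, 0], [0, 0, 2, 0, 0, -1, -1, 0], [0, 0, 0, 2, 0, 0, -1, -1], [-1, 0, 0, 0, 2, 0, 0, 0], [0, -1, -1, 0, 0, 2, 0, 0], [0, 0, -1, -1, 0, 0, 2, 0], [0, 0, 0, -1, 0, 0, 0, 2]].
All simple roots have the same length, so the diagram is simply laced. The associated Dynkin diagram is a chain of 8 nodes with single edges (A_8), so the type is A_8 (the algebra sl(9)).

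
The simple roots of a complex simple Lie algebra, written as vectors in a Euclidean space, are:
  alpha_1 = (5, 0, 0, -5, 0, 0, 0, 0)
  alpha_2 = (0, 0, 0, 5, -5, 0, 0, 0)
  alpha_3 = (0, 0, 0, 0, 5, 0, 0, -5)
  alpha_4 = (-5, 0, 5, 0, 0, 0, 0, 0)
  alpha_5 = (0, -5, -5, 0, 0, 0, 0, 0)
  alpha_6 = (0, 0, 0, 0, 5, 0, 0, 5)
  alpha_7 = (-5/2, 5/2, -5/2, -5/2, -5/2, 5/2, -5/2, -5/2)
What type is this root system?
Compute the Cartan integers a_ij = 2(alpha_i, alpha_j)/(alpha_j, alpha_j); the resulting 7x7 Cartan matrix is
[[2, -1, 0, -1, 0, 0, 0], [-1, 2, -1, 0, 0, -1, 0], [0, -1, 2, 0, 0, 0, 0], [-1, 0, 0, 2, -1, 0, 0], [0, 0, 0, -1, 2, 0, 0], [0, -1, 0, 0, 0, 2, -1], [0, 0, 0, 0, 0, -1, 2]].
All simple roots have the same length, so the diagram is simply laced. The associated Dynkin diagram is a chain of 6 nodes with one extra node attached to the third node from one end (E_7), so the type is E_7.

E7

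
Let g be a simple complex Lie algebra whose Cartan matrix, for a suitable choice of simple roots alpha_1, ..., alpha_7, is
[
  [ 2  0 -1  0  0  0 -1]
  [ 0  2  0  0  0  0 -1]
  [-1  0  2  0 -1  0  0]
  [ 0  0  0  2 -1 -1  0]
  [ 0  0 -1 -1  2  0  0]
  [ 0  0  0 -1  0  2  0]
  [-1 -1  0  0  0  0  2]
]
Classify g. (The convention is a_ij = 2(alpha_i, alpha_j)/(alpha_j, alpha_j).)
The matrix has rank 7 with 2's on the diagonal. Reading the off-diagonal entries as Dynkin edges (a single edge where a_ij = a_ji = -1; a double or triple edge where a_ij * a_ji = 2 or 3), the diagram is a chain of 7 nodes with single edges (A_7). One simple-root ordering that puts it in standard form is (alpha_2, alpha_7, alpha_1, alpha_3, alpha_5, alpha_4, alpha_6). So the algebra is type A_7, i.e. sl(8).

A7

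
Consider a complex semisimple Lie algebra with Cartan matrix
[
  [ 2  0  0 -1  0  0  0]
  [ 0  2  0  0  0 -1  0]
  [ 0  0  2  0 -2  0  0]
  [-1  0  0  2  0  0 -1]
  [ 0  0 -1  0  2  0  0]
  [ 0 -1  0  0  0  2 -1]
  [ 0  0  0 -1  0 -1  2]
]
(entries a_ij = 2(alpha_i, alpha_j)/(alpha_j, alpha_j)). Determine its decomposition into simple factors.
A5 + B2

The diagram associated to this matrix has two connected components: the simple roots {alpha_1, alpha_2, alpha_4, alpha_6, alpha_7} form a chain of 5 nodes with single edges (A_5), and {alpha_3, alpha_5} form a chain of 2 nodes with a double edge at one end; the terminal node there is the unique short simple root (B_2). A semisimple Lie algebra decomposes uniquely as the direct sum of simple ideals, one per connected component of its Dynkin diagram, so g ≅ A_5 ⊕ B_2 (dimension 35 + 10 = 45).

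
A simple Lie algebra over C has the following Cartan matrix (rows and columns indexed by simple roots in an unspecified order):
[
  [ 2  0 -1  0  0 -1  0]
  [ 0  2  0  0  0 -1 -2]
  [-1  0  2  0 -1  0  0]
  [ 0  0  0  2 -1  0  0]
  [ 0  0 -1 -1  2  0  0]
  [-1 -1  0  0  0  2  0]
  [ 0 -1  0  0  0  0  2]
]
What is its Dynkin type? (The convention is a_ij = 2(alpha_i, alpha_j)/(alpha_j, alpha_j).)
The matrix has rank 7 with 2's on the diagonal. Reading the off-diagonal entries as Dynkin edges (a single edge where a_ij = a_ji = -1; a double or triple edge where a_ij * a_ji = 2 or 3), the diagram is a chain of 7 nodes with a double edge at one end; the terminal node there is the unique short simple root (B_7). One simple-root ordering that puts it in standard form is (alpha_4, alpha_5, alpha_3, alpha_1, alpha_6, alpha_2, alpha_7). So the algebra is type B_7, i.e. so(15).

B_7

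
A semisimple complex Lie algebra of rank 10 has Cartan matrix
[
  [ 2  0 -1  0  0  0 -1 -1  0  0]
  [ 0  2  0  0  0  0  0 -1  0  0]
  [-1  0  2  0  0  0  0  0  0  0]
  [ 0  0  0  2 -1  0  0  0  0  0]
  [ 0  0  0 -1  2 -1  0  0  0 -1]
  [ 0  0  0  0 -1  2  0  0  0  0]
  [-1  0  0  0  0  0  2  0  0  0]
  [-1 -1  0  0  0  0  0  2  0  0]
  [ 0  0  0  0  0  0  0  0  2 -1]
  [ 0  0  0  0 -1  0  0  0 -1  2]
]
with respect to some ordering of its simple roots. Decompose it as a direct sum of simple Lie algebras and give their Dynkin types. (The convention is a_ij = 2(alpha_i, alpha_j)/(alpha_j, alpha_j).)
D5 ⊕ D5

The diagram associated to this matrix has two connected components: the simple roots {alpha_4, alpha_5, alpha_6, alpha_9, alpha_10} form a chain of 3 nodes with a fork of two nodes at one end (D_5), and {alpha_1, alpha_2, alpha_3, alpha_7, alpha_8} form a chain of 3 nodes with a fork of two nodes at one end (D_5). A semisimple Lie algebra decomposes uniquely as the direct sum of simple ideals, one per connected component of its Dynkin diagram, so g ≅ D_5 ⊕ D_5 (dimension 45 + 45 = 90).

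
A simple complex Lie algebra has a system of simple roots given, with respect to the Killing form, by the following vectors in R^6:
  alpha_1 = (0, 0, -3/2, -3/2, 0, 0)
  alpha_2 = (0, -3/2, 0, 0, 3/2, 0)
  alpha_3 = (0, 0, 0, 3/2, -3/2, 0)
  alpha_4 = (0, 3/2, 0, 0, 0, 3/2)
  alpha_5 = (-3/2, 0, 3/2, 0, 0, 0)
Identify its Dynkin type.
A_5

Compute the Cartan integers a_ij = 2(alpha_i, alpha_j)/(alpha_j, alpha_j); the resulting 5x5 Cartan matrix is
[[2, 0, -1, 0, -1], [0, 2, -1, -1, 0], [-1, -1, 2, 0, 0], [0, -1, 0, 2, 0], [-1, 0, 0, 0, 2]].
All simple roots have the same length, so the diagram is simply laced. The associated Dynkin diagram is a chain of 5 nodes with single edges (A_5), so the type is A_5 (the algebra sl(6)).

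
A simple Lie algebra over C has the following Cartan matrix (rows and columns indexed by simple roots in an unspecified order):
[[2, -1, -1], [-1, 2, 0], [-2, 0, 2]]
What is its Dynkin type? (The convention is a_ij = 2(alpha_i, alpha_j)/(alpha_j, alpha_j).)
The matrix has rank 3 with 2's on the diagonal. Reading the off-diagonal entries as Dynkin edges (a single edge where a_ij = a_ji = -1; a double or triple edge where a_ij * a_ji = 2 or 3), the diagram is a chain of 3 nodes with a double edge at one end; the terminal node there is the unique long simple root (C_3). One simple-root ordering that puts it in standard form is (alpha_2, alpha_1, alpha_3). So the algebra is type C_3, i.e. sp(6).

C3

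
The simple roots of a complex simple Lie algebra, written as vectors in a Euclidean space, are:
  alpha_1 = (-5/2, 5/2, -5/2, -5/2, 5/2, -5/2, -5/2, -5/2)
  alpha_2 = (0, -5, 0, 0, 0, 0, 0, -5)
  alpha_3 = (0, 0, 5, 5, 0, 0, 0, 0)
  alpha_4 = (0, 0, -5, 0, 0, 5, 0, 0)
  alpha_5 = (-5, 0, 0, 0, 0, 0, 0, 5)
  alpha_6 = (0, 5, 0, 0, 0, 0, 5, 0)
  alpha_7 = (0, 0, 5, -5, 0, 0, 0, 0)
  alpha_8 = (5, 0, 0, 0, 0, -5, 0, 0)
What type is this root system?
Compute the Cartan integers a_ij = 2(alpha_i, alpha_j)/(alpha_j, alpha_j); the resulting 8x8 Cartan matrix is
[[2, 0, -1, 0, 0, 0, 0, 0], [0, 2, 0, 0, -1, -1, 0, 0], [-1, 0, 2, -1, 0, 0, 0, 0], [0, 0, -1, 2, 0, 0, -1, -1], [0, -1, 0, 0, 2, 0, 0, -1], [0, -1, 0, 0, 0, 2, 0, 0], [0, 0, 0, -1, 0, 0, 2, 0], [0, 0, 0, -1, -1, 0, 0, 2]].
All simple roots have the same length, so the diagram is simply laced. The associated Dynkin diagram is a chain of 7 nodes with one extra node attached to the third node from one end (E_8), so the type is E_8.

E_8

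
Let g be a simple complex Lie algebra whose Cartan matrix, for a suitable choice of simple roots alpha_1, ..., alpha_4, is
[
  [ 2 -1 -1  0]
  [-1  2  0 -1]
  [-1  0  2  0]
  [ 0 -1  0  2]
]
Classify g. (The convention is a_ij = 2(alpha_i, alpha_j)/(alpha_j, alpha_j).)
A4

The matrix has rank 4 with 2's on the diagonal. Reading the off-diagonal entries as Dynkin edges (a single edge where a_ij = a_ji = -1; a double or triple edge where a_ij * a_ji = 2 or 3), the diagram is a chain of 4 nodes with single edges (A_4). One simple-root ordering that puts it in standard form is (alpha_4, alpha_2, alpha_1, alpha_3). So the algebra is type A_4, i.e. sl(5).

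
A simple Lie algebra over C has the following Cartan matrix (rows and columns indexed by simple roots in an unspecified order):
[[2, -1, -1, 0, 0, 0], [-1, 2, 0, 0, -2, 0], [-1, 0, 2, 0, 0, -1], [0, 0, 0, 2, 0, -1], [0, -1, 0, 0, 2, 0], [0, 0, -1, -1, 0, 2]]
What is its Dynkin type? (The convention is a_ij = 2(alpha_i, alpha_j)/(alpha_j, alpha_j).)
type B_6

The matrix has rank 6 with 2's on the diagonal. Reading the off-diagonal entries as Dynkin edges (a single edge where a_ij = a_ji = -1; a double or triple edge where a_ij * a_ji = 2 or 3), the diagram is a chain of 6 nodes with a double edge at one end; the terminal node there is the unique short simple root (B_6). One simple-root ordering that puts it in standard form is (alpha_4, alpha_6, alpha_3, alpha_1, alpha_2, alpha_5). So the algebra is type B_6, i.e. so(13).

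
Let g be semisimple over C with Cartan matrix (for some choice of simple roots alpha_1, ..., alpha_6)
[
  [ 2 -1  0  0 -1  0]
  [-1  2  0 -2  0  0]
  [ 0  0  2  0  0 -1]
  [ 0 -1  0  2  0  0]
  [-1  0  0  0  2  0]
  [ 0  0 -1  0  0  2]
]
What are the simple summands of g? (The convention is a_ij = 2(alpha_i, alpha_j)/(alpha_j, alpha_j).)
A2 + B4

The diagram associated to this matrix has two connected components: the simple roots {alpha_3, alpha_6} form a chain of 2 nodes with single edges (A_2), and {alpha_1, alpha_2, alpha_4, alpha_5} form a chain of 4 nodes with a double edge at one end; the terminal node there is the unique short simple root (B_4). A semisimple Lie algebra decomposes uniquely as the direct sum of simple ideals, one per connected component of its Dynkin diagram, so g ≅ A_2 ⊕ B_4 (dimension 8 + 36 = 44).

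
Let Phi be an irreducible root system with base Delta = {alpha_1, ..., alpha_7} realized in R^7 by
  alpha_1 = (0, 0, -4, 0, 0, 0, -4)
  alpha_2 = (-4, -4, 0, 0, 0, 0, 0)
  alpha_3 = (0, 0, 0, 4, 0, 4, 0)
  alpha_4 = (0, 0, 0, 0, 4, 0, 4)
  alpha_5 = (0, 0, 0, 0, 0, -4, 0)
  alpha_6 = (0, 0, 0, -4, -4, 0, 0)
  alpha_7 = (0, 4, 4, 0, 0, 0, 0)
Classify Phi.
B_7

Compute the Cartan integers a_ij = 2(alpha_i, alpha_j)/(alpha_j, alpha_j); the resulting 7x7 Cartan matrix is
[[2, 0, 0, -1, 0, 0, -1], [0, 2, 0, 0, 0, 0, -1], [0, 0, 2, 0, -2, -1, 0], [-1, 0, 0, 2, 0, -1, 0], [0, 0, -1, 0, 2, 0, 0], [0, 0, -1, -1, 0, 2, 0], [-1, -1, 0, 0, 0, 0, 2]].
The roots have two lengths (squared-length ratio 2:1); the short ones are alpha_{5}. The associated Dynkin diagram is a chain of 7 nodes with a double edge at one end; the terminal node there is the unique short simple root (B_7), so the type is B_7 (the algebra so(15)).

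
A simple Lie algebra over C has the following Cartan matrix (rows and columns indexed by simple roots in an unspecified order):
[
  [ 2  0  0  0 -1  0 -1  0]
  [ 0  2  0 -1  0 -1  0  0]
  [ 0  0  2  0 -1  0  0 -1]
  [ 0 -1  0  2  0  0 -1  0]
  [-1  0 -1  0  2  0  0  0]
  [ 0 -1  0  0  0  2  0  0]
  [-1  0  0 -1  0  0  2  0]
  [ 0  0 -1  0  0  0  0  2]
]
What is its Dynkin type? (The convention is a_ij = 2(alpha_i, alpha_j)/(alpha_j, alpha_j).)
The matrix has rank 8 with 2's on the diagonal. Reading the off-diagonal entries as Dynkin edges (a single edge where a_ij = a_ji = -1; a double or triple edge where a_ij * a_ji = 2 or 3), the diagram is a chain of 8 nodes with single edges (A_8). One simple-root ordering that puts it in standard form is (alpha_8, alpha_3, alpha_5, alpha_1, alpha_7, alpha_4, alpha_2, alpha_6). So the algebra is type A_8, i.e. sl(9).

A_8 (sl(9))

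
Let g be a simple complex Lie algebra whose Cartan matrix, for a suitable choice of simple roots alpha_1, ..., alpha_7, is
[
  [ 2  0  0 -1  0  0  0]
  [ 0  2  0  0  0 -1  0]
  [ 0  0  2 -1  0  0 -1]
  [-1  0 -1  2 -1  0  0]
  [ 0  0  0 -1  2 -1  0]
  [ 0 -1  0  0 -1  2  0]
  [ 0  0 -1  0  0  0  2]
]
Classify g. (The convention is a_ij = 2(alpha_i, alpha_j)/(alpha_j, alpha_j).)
The matrix has rank 7 with 2's on the diagonal. Reading the off-diagonal entries as Dynkin edges (a single edge where a_ij = a_ji = -1; a double or triple edge where a_ij * a_ji = 2 or 3), the diagram is a chain of 6 nodes with one extra node attached to the third node from one end (E_7). One simple-root ordering that puts it in standard form is (alpha_7, alpha_1, alpha_3, alpha_4, alpha_5, alpha_6, alpha_2). So the algebra is type E_7.

type E_7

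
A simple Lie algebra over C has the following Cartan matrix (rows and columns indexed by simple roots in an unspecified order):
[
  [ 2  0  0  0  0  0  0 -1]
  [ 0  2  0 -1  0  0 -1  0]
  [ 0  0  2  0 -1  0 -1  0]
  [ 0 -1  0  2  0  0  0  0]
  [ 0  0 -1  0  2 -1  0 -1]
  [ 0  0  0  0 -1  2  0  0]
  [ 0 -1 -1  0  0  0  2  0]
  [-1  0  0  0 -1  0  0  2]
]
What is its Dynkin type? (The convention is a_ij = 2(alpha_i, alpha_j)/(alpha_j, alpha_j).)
The matrix has rank 8 with 2's on the diagonal. Reading the off-diagonal entries as Dynkin edges (a single edge where a_ij = a_ji = -1; a double or triple edge where a_ij * a_ji = 2 or 3), the diagram is a chain of 7 nodes with one extra node attached to the third node from one end (E_8). One simple-root ordering that puts it in standard form is (alpha_1, alpha_6, alpha_8, alpha_5, alpha_3, alpha_7, alpha_2, alpha_4). So the algebra is type E_8.

type E_8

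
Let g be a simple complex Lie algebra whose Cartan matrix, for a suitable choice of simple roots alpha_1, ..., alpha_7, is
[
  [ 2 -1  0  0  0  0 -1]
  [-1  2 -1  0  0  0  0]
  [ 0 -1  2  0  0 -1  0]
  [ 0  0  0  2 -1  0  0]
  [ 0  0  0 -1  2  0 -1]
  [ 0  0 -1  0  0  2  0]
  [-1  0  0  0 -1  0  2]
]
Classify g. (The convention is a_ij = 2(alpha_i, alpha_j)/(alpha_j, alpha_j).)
The matrix has rank 7 with 2's on the diagonal. Reading the off-diagonal entries as Dynkin edges (a single edge where a_ij = a_ji = -1; a double or triple edge where a_ij * a_ji = 2 or 3), the diagram is a chain of 7 nodes with single edges (A_7). One simple-root ordering that puts it in standard form is (alpha_6, alpha_3, alpha_2, alpha_1, alpha_7, alpha_5, alpha_4). So the algebra is type A_7, i.e. sl(8).

A_7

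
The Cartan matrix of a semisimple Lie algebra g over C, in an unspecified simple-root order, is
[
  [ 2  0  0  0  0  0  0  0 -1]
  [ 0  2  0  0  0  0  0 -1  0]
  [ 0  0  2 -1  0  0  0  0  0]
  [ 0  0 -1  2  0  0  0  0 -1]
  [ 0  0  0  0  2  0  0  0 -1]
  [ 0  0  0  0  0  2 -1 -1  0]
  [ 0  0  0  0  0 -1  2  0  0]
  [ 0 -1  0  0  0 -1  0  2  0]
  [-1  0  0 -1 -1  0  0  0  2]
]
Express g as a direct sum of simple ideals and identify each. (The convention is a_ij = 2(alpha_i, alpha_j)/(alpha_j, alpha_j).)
The diagram associated to this matrix has two connected components: the simple roots {alpha_2, alpha_6, alpha_7, alpha_8} form a chain of 4 nodes with single edges (A_4), and {alpha_1, alpha_3, alpha_4, alpha_5, alpha_9} form a chain of 3 nodes with a fork of two nodes at one end (D_5). A semisimple Lie algebra decomposes uniquely as the direct sum of simple ideals, one per connected component of its Dynkin diagram, so g ≅ A_4 ⊕ D_5 (dimension 24 + 45 = 69).

A4 ⊕ D5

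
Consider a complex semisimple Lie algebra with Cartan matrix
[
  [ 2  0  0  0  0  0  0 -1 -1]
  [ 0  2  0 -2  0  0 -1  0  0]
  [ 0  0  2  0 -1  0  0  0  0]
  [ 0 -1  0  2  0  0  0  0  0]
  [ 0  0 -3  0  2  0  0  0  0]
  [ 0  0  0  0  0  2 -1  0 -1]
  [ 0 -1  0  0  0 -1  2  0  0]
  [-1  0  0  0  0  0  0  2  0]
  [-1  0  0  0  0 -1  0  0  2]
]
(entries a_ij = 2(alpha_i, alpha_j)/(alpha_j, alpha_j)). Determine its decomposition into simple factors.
B_7 ⊕ G_2

The diagram associated to this matrix has two connected components: the simple roots {alpha_1, alpha_2, alpha_4, alpha_6, alpha_7, alpha_8, alpha_9} form a chain of 7 nodes with a double edge at one end; the terminal node there is the unique short simple root (B_7), and {alpha_3, alpha_5} form two nodes joined by a triple edge (G_2). A semisimple Lie algebra decomposes uniquely as the direct sum of simple ideals, one per connected component of its Dynkin diagram, so g ≅ B_7 ⊕ G_2 (dimension 105 + 14 = 119).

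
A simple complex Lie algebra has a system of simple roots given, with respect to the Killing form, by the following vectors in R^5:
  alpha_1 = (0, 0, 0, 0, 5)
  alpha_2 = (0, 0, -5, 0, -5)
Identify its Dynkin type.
B_2 (so(5))

Compute the Cartan integers a_ij = 2(alpha_i, alpha_j)/(alpha_j, alpha_j); the resulting 2x2 Cartan matrix is
[[2, -1], [-2, 2]].
The roots have two lengths (squared-length ratio 2:1); the short ones are alpha_{1}. The associated Dynkin diagram is a chain of 2 nodes with a double edge at one end; the terminal node there is the unique short simple root (B_2), so the type is B_2 (the algebra so(5)).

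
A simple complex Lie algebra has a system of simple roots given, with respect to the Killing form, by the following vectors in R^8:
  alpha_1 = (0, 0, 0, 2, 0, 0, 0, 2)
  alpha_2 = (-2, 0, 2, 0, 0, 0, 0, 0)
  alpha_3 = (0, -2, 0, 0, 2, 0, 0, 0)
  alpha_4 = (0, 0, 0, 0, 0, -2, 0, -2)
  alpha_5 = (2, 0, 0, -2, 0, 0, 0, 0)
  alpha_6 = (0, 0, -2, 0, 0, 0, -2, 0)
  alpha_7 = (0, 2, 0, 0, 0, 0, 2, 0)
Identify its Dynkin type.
type A_7

Compute the Cartan integers a_ij = 2(alpha_i, alpha_j)/(alpha_j, alpha_j); the resulting 7x7 Cartan matrix is
[[2, 0, 0, -1, -1, 0, 0], [0, 2, 0, 0, -1, -1, 0], [0, 0, 2, 0, 0, 0, -1], [-1, 0, 0, 2, 0, 0, 0], [-1, -1, 0, 0, 2, 0, 0], [0, -1, 0, 0, 0, 2, -1], [0, 0, -1, 0, 0, -1, 2]].
All simple roots have the same length, so the diagram is simply laced. The associated Dynkin diagram is a chain of 7 nodes with single edges (A_7), so the type is A_7 (the algebra sl(8)).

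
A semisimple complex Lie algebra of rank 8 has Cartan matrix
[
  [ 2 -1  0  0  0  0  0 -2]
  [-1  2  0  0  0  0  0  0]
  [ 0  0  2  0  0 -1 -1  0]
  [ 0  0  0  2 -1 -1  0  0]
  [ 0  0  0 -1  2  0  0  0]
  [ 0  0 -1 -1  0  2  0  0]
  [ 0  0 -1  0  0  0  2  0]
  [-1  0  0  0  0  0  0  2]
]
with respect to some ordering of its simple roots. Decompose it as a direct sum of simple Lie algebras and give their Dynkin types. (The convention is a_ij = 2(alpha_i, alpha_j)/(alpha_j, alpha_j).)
The diagram associated to this matrix has two connected components: the simple roots {alpha_3, alpha_4, alpha_5, alpha_6, alpha_7} form a chain of 5 nodes with single edges (A_5), and {alpha_1, alpha_2, alpha_8} form a chain of 3 nodes with a double edge at one end; the terminal node there is the unique short simple root (B_3). A semisimple Lie algebra decomposes uniquely as the direct sum of simple ideals, one per connected component of its Dynkin diagram, so g ≅ A_5 ⊕ B_3 (dimension 35 + 21 = 56).

A5 ⊕ B3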